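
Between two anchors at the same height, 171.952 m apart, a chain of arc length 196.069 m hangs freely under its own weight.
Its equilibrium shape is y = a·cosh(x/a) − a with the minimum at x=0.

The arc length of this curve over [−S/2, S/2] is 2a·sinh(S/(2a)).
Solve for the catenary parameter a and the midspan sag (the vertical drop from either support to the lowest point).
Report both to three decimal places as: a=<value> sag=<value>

seed: a₀ = √(S³/(24(L−S))) = √(171.952³/(24·24.117)) = 93.722440
iter 1: u=0.917347  f(a)=+1.035e+00  f'(a)=-5.593e-01  a ← 93.722440 − (+1.035e+00/-5.593e-01) = 95.573620
iter 2: u=0.899579  f(a)=+3.147e-02  f'(a)=-5.257e-01  a ← 95.573620 − (+3.147e-02/-5.257e-01) = 95.633478
iter 3: u=0.899016  f(a)=+3.110e-05  f'(a)=-5.247e-01  a ← 95.633478 − (+3.110e-05/-5.247e-01) = 95.633537
iter 4: u=0.899015  f(a)=+3.044e-11  f'(a)=-5.247e-01  a ← 95.633537 − (+3.044e-11/-5.247e-01) = 95.633537
converged: |Δa| < 1e-12 after 4 iterations
sag = a·(cosh(S/(2a)) − 1) = 95.633537·(cosh(0.899015) − 1) = 41.320968
T_max/T_min = cosh(S/(2a)) = 1.432076

a=95.634 sag=41.321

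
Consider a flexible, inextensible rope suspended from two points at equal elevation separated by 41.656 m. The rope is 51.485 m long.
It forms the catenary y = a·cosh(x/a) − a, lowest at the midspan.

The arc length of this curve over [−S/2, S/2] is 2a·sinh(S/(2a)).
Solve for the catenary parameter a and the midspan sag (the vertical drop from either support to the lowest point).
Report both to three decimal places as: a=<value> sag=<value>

seed: a₀ = √(S³/(24(L−S))) = √(41.656³/(24·9.829)) = 17.504756
iter 1: u=1.189848  f(a)=+7.197e-01  f'(a)=-1.290e+00  a ← 17.504756 − (+7.197e-01/-1.290e+00) = 18.062543
iter 2: u=1.153105  f(a)=+3.583e-02  f'(a)=-1.165e+00  a ← 18.062543 − (+3.583e-02/-1.165e+00) = 18.093307
iter 3: u=1.151144  f(a)=+9.912e-05  f'(a)=-1.158e+00  a ← 18.093307 − (+9.912e-05/-1.158e+00) = 18.093393
iter 4: u=1.151138  f(a)=+7.631e-10  f'(a)=-1.158e+00  a ← 18.093393 − (+7.631e-10/-1.158e+00) = 18.093393
iter 5: u=1.151138  f(a)=-1.421e-14  f'(a)=-1.158e+00  a ← 18.093393 − (-1.421e-14/-1.158e+00) = 18.093393
converged: |Δa| < 1e-12 after 5 iterations
sag = a·(cosh(S/(2a)) − 1) = 18.093393·(cosh(1.151138) − 1) = 13.371622
T_max/T_min = cosh(S/(2a)) = 1.739033

a=18.093 sag=13.372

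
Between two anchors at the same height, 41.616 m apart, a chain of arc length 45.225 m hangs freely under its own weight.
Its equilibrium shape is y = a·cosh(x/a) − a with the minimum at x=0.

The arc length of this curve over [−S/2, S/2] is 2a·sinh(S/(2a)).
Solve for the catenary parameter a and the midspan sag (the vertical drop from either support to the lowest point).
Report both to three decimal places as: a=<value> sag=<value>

seed: a₀ = √(S³/(24(L−S))) = √(41.616³/(24·3.609)) = 28.846388
iter 1: u=0.721338  f(a)=+9.506e-02  f'(a)=-2.635e-01  a ← 28.846388 − (+9.506e-02/-2.635e-01) = 29.207185
iter 2: u=0.712427  f(a)=+1.813e-03  f'(a)=-2.535e-01  a ← 29.207185 − (+1.813e-03/-2.535e-01) = 29.214336
iter 3: u=0.712253  f(a)=+6.878e-07  f'(a)=-2.533e-01  a ← 29.214336 − (+6.878e-07/-2.533e-01) = 29.214339
iter 4: u=0.712253  f(a)=+9.948e-14  f'(a)=-2.533e-01  a ← 29.214339 − (+9.948e-14/-2.533e-01) = 29.214339
converged: |Δa| < 1e-12 after 4 iterations
sag = a·(cosh(S/(2a)) − 1) = 29.214339·(cosh(0.712253) − 1) = 7.728898
T_max/T_min = cosh(S/(2a)) = 1.264558

a=29.214 sag=7.729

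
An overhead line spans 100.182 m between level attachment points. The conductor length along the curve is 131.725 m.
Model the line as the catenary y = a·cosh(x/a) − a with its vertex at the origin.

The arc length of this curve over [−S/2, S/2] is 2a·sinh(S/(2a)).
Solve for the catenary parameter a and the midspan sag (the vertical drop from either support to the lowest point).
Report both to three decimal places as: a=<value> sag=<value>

seed: a₀ = √(S³/(24(L−S))) = √(100.182³/(24·31.543)) = 36.444117
iter 1: u=1.374461  f(a)=+3.117e+00  f'(a)=-2.081e+00  a ← 36.444117 − (+3.117e+00/-2.081e+00) = 37.942049
iter 2: u=1.320198  f(a)=+2.025e-01  f'(a)=-1.819e+00  a ← 37.942049 − (+2.025e-01/-1.819e+00) = 38.053390
iter 3: u=1.316335  f(a)=+9.857e-04  f'(a)=-1.801e+00  a ← 38.053390 − (+9.857e-04/-1.801e+00) = 38.053937
iter 4: u=1.316316  f(a)=+2.361e-08  f'(a)=-1.801e+00  a ← 38.053937 − (+2.361e-08/-1.801e+00) = 38.053937
iter 5: u=1.316316  f(a)=-2.842e-14  f'(a)=-1.801e+00  a ← 38.053937 − (-2.842e-14/-1.801e+00) = 38.053937
converged: |Δa| < 1e-12 after 5 iterations
sag = a·(cosh(S/(2a)) − 1) = 38.053937·(cosh(1.316316) − 1) = 38.011633
T_max/T_min = cosh(S/(2a)) = 1.998888

a=38.054 sag=38.012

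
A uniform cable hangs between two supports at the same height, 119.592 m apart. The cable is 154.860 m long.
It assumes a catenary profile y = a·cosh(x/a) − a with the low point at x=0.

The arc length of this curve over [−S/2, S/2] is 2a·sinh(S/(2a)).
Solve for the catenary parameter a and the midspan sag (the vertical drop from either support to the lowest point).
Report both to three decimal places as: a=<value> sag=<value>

seed: a₀ = √(S³/(24(L−S))) = √(119.592³/(24·35.268)) = 44.952842
iter 1: u=1.330194  f(a)=+3.255e+00  f'(a)=-1.865e+00  a ← 44.952842 − (+3.255e+00/-1.865e+00) = 46.698217
iter 2: u=1.280477  f(a)=+1.992e-01  f'(a)=-1.643e+00  a ← 46.698217 − (+1.992e-01/-1.643e+00) = 46.819440
iter 3: u=1.277162  f(a)=+8.533e-04  f'(a)=-1.629e+00  a ← 46.819440 − (+8.533e-04/-1.629e+00) = 46.819963
iter 4: u=1.277148  f(a)=+1.581e-08  f'(a)=-1.629e+00  a ← 46.819963 − (+1.581e-08/-1.629e+00) = 46.819964
iter 5: u=1.277148  f(a)=+0.000e+00  f'(a)=-1.629e+00  a ← 46.819964 − (+0.000e+00/-1.629e+00) = 46.819964
converged: |Δa| < 1e-12 after 5 iterations
sag = a·(cosh(S/(2a)) − 1) = 46.819964·(cosh(1.277148) − 1) = 43.664919
T_max/T_min = cosh(S/(2a)) = 1.932613

a=46.820 sag=43.665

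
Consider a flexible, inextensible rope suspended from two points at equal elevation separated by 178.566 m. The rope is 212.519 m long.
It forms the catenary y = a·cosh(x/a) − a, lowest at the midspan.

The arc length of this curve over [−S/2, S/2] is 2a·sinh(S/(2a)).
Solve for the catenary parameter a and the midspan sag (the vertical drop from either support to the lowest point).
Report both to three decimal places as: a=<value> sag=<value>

a=85.876 sag=50.747

seed: a₀ = √(S³/(24(L−S))) = √(178.566³/(24·33.953)) = 83.589833
iter 1: u=1.068108  f(a)=+1.990e+00  f'(a)=-9.089e-01  a ← 83.589833 − (+1.990e+00/-9.089e-01) = 85.779520
iter 2: u=1.040843  f(a)=+8.088e-02  f'(a)=-8.364e-01  a ← 85.779520 − (+8.088e-02/-8.364e-01) = 85.876227
iter 3: u=1.039671  f(a)=+1.461e-04  f'(a)=-8.334e-01  a ← 85.876227 − (+1.461e-04/-8.334e-01) = 85.876402
iter 4: u=1.039669  f(a)=+4.789e-10  f'(a)=-8.334e-01  a ← 85.876402 − (+4.789e-10/-8.334e-01) = 85.876402
iter 5: u=1.039669  f(a)=-2.842e-14  f'(a)=-8.334e-01  a ← 85.876402 − (-2.842e-14/-8.334e-01) = 85.876402
converged: |Δa| < 1e-12 after 5 iterations
sag = a·(cosh(S/(2a)) − 1) = 85.876402·(cosh(1.039669) − 1) = 50.746575
T_max/T_min = cosh(S/(2a)) = 1.590926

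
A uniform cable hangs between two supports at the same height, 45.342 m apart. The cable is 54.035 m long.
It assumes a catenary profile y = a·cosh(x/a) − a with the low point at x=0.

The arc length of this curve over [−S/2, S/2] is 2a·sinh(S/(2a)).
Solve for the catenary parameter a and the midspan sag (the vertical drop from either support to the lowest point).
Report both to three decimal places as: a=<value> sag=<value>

a=21.721 sag=12.945

seed: a₀ = √(S³/(24(L−S))) = √(45.342³/(24·8.693)) = 21.137837
iter 1: u=1.072532  f(a)=+5.139e-01  f'(a)=-9.211e-01  a ← 21.137837 − (+5.139e-01/-9.211e-01) = 21.695766
iter 2: u=1.044950  f(a)=+2.105e-02  f'(a)=-8.470e-01  a ← 21.695766 − (+2.105e-02/-8.470e-01) = 21.720617
iter 3: u=1.043755  f(a)=+3.866e-05  f'(a)=-8.439e-01  a ← 21.720617 − (+3.866e-05/-8.439e-01) = 21.720663
iter 4: u=1.043753  f(a)=+1.309e-10  f'(a)=-8.439e-01  a ← 21.720663 − (+1.309e-10/-8.439e-01) = 21.720663
iter 5: u=1.043753  f(a)=-2.132e-14  f'(a)=-8.439e-01  a ← 21.720663 − (-2.132e-14/-8.439e-01) = 21.720663
converged: |Δa| < 1e-12 after 5 iterations
sag = a·(cosh(S/(2a)) − 1) = 21.720663·(cosh(1.043753) − 1) = 12.945351
T_max/T_min = cosh(S/(2a)) = 1.595992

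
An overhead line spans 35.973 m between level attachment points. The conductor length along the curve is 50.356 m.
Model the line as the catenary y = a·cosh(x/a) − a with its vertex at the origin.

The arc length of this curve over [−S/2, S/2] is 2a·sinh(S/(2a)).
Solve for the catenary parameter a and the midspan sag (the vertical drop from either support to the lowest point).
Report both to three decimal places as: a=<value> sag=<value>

seed: a₀ = √(S³/(24(L−S))) = √(35.973³/(24·14.383)) = 11.612738
iter 1: u=1.548860  f(a)=+1.827e+00  f'(a)=-3.125e+00  a ← 11.612738 − (+1.827e+00/-3.125e+00) = 12.197490
iter 2: u=1.474607  f(a)=+1.471e-01  f'(a)=-2.640e+00  a ← 12.197490 − (+1.471e-01/-2.640e+00) = 12.253198
iter 3: u=1.467902  f(a)=+1.137e-03  f'(a)=-2.599e+00  a ← 12.253198 − (+1.137e-03/-2.599e+00) = 12.253636
iter 4: u=1.467850  f(a)=+6.917e-08  f'(a)=-2.599e+00  a ← 12.253636 − (+6.917e-08/-2.599e+00) = 12.253636
iter 5: u=1.467850  f(a)=-7.105e-15  f'(a)=-2.599e+00  a ← 12.253636 − (-7.105e-15/-2.599e+00) = 12.253636
converged: |Δa| < 1e-12 after 5 iterations
sag = a·(cosh(S/(2a)) − 1) = 12.253636·(cosh(1.467850) − 1) = 15.747851
T_max/T_min = cosh(S/(2a)) = 2.285157

a=12.254 sag=15.748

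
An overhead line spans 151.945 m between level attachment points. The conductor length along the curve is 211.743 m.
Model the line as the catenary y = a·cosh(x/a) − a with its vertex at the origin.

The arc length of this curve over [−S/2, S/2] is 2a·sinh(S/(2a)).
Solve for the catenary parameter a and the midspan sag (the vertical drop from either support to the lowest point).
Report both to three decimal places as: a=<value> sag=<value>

seed: a₀ = √(S³/(24(L−S))) = √(151.945³/(24·59.798)) = 49.440251
iter 1: u=1.536653  f(a)=+7.470e+00  f'(a)=-3.041e+00  a ← 49.440251 − (+7.470e+00/-3.041e+00) = 51.897150
iter 2: u=1.463905  f(a)=+5.930e-01  f'(a)=-2.575e+00  a ← 51.897150 − (+5.930e-01/-2.575e+00) = 52.127393
iter 3: u=1.457439  f(a)=+4.448e-03  f'(a)=-2.537e+00  a ← 52.127393 − (+4.448e-03/-2.537e+00) = 52.129146
iter 4: u=1.457390  f(a)=+2.544e-07  f'(a)=-2.537e+00  a ← 52.129146 − (+2.544e-07/-2.537e+00) = 52.129146
iter 5: u=1.457390  f(a)=-5.684e-14  f'(a)=-2.537e+00  a ← 52.129146 − (-5.684e-14/-2.537e+00) = 52.129146
converged: |Δa| < 1e-12 after 5 iterations
sag = a·(cosh(S/(2a)) − 1) = 52.129146·(cosh(1.457390) − 1) = 65.880270
T_max/T_min = cosh(S/(2a)) = 2.263790

a=52.129 sag=65.880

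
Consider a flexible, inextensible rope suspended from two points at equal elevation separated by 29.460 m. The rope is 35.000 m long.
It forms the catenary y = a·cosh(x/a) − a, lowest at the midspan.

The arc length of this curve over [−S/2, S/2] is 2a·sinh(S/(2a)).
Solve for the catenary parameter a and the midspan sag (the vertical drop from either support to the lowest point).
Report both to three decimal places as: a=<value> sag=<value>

seed: a₀ = √(S³/(24(L−S))) = √(29.460³/(24·5.540)) = 13.867195
iter 1: u=1.062219  f(a)=+3.211e-01  f'(a)=-8.929e-01  a ← 13.867195 − (+3.211e-01/-8.929e-01) = 14.226789
iter 2: u=1.035371  f(a)=+1.291e-02  f'(a)=-8.224e-01  a ← 14.226789 − (+1.291e-02/-8.224e-01) = 14.242491
iter 3: u=1.034229  f(a)=+2.282e-05  f'(a)=-8.195e-01  a ← 14.242491 − (+2.282e-05/-8.195e-01) = 14.242519
iter 4: u=1.034227  f(a)=+7.159e-11  f'(a)=-8.194e-01  a ← 14.242519 − (+7.159e-11/-8.194e-01) = 14.242519
iter 5: u=1.034227  f(a)=-7.105e-15  f'(a)=-8.194e-01  a ← 14.242519 − (-7.105e-15/-8.194e-01) = 14.242519
converged: |Δa| < 1e-12 after 5 iterations
sag = a·(cosh(S/(2a)) − 1) = 14.242519·(cosh(1.034227) − 1) = 8.320711
T_max/T_min = cosh(S/(2a)) = 1.584216

a=14.243 sag=8.321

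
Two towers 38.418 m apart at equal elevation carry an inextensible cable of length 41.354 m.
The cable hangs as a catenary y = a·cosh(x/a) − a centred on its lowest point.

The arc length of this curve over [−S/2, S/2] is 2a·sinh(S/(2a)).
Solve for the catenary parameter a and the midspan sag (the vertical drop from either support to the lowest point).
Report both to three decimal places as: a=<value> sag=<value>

seed: a₀ = √(S³/(24(L−S))) = √(38.418³/(24·2.936)) = 28.367331
iter 1: u=0.677152  f(a)=+6.805e-02  f'(a)=-2.166e-01  a ← 28.367331 − (+6.805e-02/-2.166e-01) = 28.681448
iter 2: u=0.669736  f(a)=+1.147e-03  f'(a)=-2.094e-01  a ← 28.681448 − (+1.147e-03/-2.094e-01) = 28.686925
iter 3: u=0.669608  f(a)=+3.381e-07  f'(a)=-2.093e-01  a ← 28.686925 − (+3.381e-07/-2.093e-01) = 28.686927
iter 4: u=0.669608  f(a)=+2.132e-14  f'(a)=-2.093e-01  a ← 28.686927 − (+2.132e-14/-2.093e-01) = 28.686927
converged: |Δa| < 1e-12 after 4 iterations
sag = a·(cosh(S/(2a)) − 1) = 28.686927·(cosh(0.669608) − 1) = 6.675173
T_max/T_min = cosh(S/(2a)) = 1.232690

a=28.687 sag=6.675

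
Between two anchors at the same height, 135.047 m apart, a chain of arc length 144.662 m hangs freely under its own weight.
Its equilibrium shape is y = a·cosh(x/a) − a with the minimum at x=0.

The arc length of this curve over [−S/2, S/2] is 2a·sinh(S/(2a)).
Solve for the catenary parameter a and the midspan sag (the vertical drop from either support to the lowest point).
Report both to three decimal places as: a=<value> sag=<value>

seed: a₀ = √(S³/(24(L−S))) = √(135.047³/(24·9.615)) = 103.311138
iter 1: u=0.653594  f(a)=+2.075e-01  f'(a)=-1.942e-01  a ← 103.311138 − (+2.075e-01/-1.942e-01) = 104.379413
iter 2: u=0.646904  f(a)=+3.262e-03  f'(a)=-1.881e-01  a ← 104.379413 − (+3.262e-03/-1.881e-01) = 104.396751
iter 3: u=0.646797  f(a)=+8.349e-07  f'(a)=-1.881e-01  a ← 104.396751 − (+8.349e-07/-1.881e-01) = 104.396755
iter 4: u=0.646797  f(a)=+5.684e-14  f'(a)=-1.881e-01  a ← 104.396755 − (+5.684e-14/-1.881e-01) = 104.396755
converged: |Δa| < 1e-12 after 4 iterations
sag = a·(cosh(S/(2a)) − 1) = 104.396755·(cosh(0.646797) − 1) = 22.608977
T_max/T_min = cosh(S/(2a)) = 1.216568

a=104.397 sag=22.609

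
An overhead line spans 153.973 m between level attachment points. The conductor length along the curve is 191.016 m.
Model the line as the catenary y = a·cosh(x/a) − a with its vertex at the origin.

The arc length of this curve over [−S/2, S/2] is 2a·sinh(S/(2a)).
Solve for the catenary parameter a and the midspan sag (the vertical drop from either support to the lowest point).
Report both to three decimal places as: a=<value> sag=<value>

a=66.273 sag=49.976

seed: a₀ = √(S³/(24(L−S))) = √(153.973³/(24·37.043)) = 64.077884
iter 1: u=1.201452  f(a)=+2.767e+00  f'(a)=-1.332e+00  a ← 64.077884 − (+2.767e+00/-1.332e+00) = 66.155569
iter 2: u=1.163719  f(a)=+1.403e-01  f'(a)=-1.200e+00  a ← 66.155569 − (+1.403e-01/-1.200e+00) = 66.272482
iter 3: u=1.161666  f(a)=+4.032e-04  f'(a)=-1.193e+00  a ← 66.272482 − (+4.032e-04/-1.193e+00) = 66.272820
iter 4: u=1.161660  f(a)=+3.351e-09  f'(a)=-1.193e+00  a ← 66.272820 − (+3.351e-09/-1.193e+00) = 66.272820
iter 5: u=1.161660  f(a)=-5.684e-14  f'(a)=-1.193e+00  a ← 66.272820 − (-5.684e-14/-1.193e+00) = 66.272820
converged: |Δa| < 1e-12 after 5 iterations
sag = a·(cosh(S/(2a)) − 1) = 66.272820·(cosh(1.161660) − 1) = 49.976329
T_max/T_min = cosh(S/(2a)) = 1.754100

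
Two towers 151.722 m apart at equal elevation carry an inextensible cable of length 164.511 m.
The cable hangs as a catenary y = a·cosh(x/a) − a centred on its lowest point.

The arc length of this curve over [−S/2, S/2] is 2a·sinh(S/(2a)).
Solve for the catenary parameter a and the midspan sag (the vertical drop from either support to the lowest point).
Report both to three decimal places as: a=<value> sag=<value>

seed: a₀ = √(S³/(24(L−S))) = √(151.722³/(24·12.789)) = 106.671628
iter 1: u=0.711164  f(a)=+3.273e-01  f'(a)=-2.521e-01  a ← 106.671628 − (+3.273e-01/-2.521e-01) = 107.969868
iter 2: u=0.702613  f(a)=+6.072e-03  f'(a)=-2.429e-01  a ← 107.969868 − (+6.072e-03/-2.429e-01) = 107.994868
iter 3: u=0.702450  f(a)=+2.177e-06  f'(a)=-2.427e-01  a ← 107.994868 − (+2.177e-06/-2.427e-01) = 107.994877
iter 4: u=0.702450  f(a)=+2.558e-13  f'(a)=-2.427e-01  a ← 107.994877 − (+2.558e-13/-2.427e-01) = 107.994877
converged: |Δa| < 1e-12 after 4 iterations
sag = a·(cosh(S/(2a)) − 1) = 107.994877·(cosh(0.702450) − 1) = 27.758063
T_max/T_min = cosh(S/(2a)) = 1.257031

a=107.995 sag=27.758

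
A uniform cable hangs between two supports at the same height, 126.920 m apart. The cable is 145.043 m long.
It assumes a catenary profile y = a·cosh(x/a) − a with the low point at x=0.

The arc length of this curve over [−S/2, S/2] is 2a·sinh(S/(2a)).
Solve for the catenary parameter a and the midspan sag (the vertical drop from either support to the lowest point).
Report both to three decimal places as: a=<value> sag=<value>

seed: a₀ = √(S³/(24(L−S))) = √(126.920³/(24·18.123)) = 68.560571
iter 1: u=0.925605  f(a)=+7.924e-01  f'(a)=-5.754e-01  a ← 68.560571 − (+7.924e-01/-5.754e-01) = 69.937705
iter 2: u=0.907379  f(a)=+2.450e-02  f'(a)=-5.403e-01  a ← 69.937705 − (+2.450e-02/-5.403e-01) = 69.983058
iter 3: u=0.906791  f(a)=+2.509e-05  f'(a)=-5.392e-01  a ← 69.983058 − (+2.509e-05/-5.392e-01) = 69.983104
iter 4: u=0.906790  f(a)=+2.635e-11  f'(a)=-5.392e-01  a ← 69.983104 − (+2.635e-11/-5.392e-01) = 69.983104
converged: |Δa| < 1e-12 after 4 iterations
sag = a·(cosh(S/(2a)) − 1) = 69.983104·(cosh(0.906790) − 1) = 30.798853
T_max/T_min = cosh(S/(2a)) = 1.440090

a=69.983 sag=30.799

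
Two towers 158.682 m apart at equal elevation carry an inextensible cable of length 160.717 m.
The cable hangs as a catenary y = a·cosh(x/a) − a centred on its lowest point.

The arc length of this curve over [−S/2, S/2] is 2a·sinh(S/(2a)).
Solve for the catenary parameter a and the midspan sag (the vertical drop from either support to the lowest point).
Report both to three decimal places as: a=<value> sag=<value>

seed: a₀ = √(S³/(24(L−S))) = √(158.682³/(24·2.035)) = 286.024787
iter 1: u=0.277392  f(a)=+7.844e-03  f'(a)=-1.434e-02  a ← 286.024787 − (+7.844e-03/-1.434e-02) = 286.571790
iter 2: u=0.276863  f(a)=+2.256e-05  f'(a)=-1.426e-02  a ← 286.571790 − (+2.256e-05/-1.426e-02) = 286.573372
iter 3: u=0.276861  f(a)=+1.878e-10  f'(a)=-1.426e-02  a ← 286.573372 − (+1.878e-10/-1.426e-02) = 286.573372
iter 4: u=0.276861  f(a)=+0.000e+00  f'(a)=-1.426e-02  a ← 286.573372 − (+0.000e+00/-1.426e-02) = 286.573372
converged: |Δa| < 1e-12 after 4 iterations
sag = a·(cosh(S/(2a)) − 1) = 286.573372·(cosh(0.276861) − 1) = 11.053552
T_max/T_min = cosh(S/(2a)) = 1.038571

a=286.573 sag=11.054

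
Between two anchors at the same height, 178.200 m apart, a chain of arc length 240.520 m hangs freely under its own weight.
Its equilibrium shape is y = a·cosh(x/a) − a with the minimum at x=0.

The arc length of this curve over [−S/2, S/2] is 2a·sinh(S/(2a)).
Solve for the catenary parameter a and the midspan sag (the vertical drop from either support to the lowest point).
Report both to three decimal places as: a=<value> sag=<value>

seed: a₀ = √(S³/(24(L−S))) = √(178.200³/(24·62.320)) = 61.509501
iter 1: u=1.448557  f(a)=+6.875e+00  f'(a)=-2.485e+00  a ← 61.509501 − (+6.875e+00/-2.485e+00) = 64.276343
iter 2: u=1.386202  f(a)=+4.911e-01  f'(a)=-2.141e+00  a ← 64.276343 − (+4.911e-01/-2.141e+00) = 64.505682
iter 3: u=1.381274  f(a)=+2.932e-03  f'(a)=-2.116e+00  a ← 64.505682 − (+2.932e-03/-2.116e+00) = 64.507068
iter 4: u=1.381244  f(a)=+1.059e-07  f'(a)=-2.116e+00  a ← 64.507068 − (+1.059e-07/-2.116e+00) = 64.507068
iter 5: u=1.381244  f(a)=-2.842e-14  f'(a)=-2.116e+00  a ← 64.507068 − (-2.842e-14/-2.116e+00) = 64.507068
converged: |Δa| < 1e-12 after 5 iterations
sag = a·(cosh(S/(2a)) − 1) = 64.507068·(cosh(1.381244) − 1) = 71.961351
T_max/T_min = cosh(S/(2a)) = 2.115558

a=64.507 sag=71.961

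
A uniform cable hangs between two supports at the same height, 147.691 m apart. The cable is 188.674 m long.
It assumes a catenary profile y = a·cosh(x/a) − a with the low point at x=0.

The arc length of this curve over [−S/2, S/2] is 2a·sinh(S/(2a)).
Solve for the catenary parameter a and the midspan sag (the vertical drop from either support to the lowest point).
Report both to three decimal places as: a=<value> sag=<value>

a=59.474 sag=52.045

seed: a₀ = √(S³/(24(L−S))) = √(147.691³/(24·40.983)) = 57.229975
iter 1: u=1.290329  f(a)=+3.550e+00  f'(a)=-1.685e+00  a ← 57.229975 − (+3.550e+00/-1.685e+00) = 59.336510
iter 2: u=1.244520  f(a)=+2.054e-01  f'(a)=-1.495e+00  a ← 59.336510 − (+2.054e-01/-1.495e+00) = 59.473884
iter 3: u=1.241646  f(a)=+7.813e-04  f'(a)=-1.484e+00  a ← 59.473884 − (+7.813e-04/-1.484e+00) = 59.474410
iter 4: u=1.241635  f(a)=+1.140e-08  f'(a)=-1.484e+00  a ← 59.474410 − (+1.140e-08/-1.484e+00) = 59.474410
iter 5: u=1.241635  f(a)=+0.000e+00  f'(a)=-1.484e+00  a ← 59.474410 − (+0.000e+00/-1.484e+00) = 59.474410
converged: |Δa| < 1e-12 after 5 iterations
sag = a·(cosh(S/(2a)) − 1) = 59.474410·(cosh(1.241635) − 1) = 52.045431
T_max/T_min = cosh(S/(2a)) = 1.875089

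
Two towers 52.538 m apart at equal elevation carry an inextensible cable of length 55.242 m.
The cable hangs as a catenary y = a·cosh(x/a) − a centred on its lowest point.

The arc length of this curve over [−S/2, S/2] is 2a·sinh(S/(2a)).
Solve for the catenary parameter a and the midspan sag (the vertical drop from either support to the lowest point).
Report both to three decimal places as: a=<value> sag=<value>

seed: a₀ = √(S³/(24(L−S))) = √(52.538³/(24·2.704)) = 47.271713
iter 1: u=0.555702  f(a)=+4.206e-02  f'(a)=-1.180e-01  a ← 47.271713 − (+4.206e-02/-1.180e-01) = 47.628220
iter 2: u=0.551543  f(a)=+4.805e-04  f'(a)=-1.153e-01  a ← 47.628220 − (+4.805e-04/-1.153e-01) = 47.632388
iter 3: u=0.551494  f(a)=+6.434e-08  f'(a)=-1.153e-01  a ← 47.632388 − (+6.434e-08/-1.153e-01) = 47.632389
iter 4: u=0.551494  f(a)=+0.000e+00  f'(a)=-1.153e-01  a ← 47.632389 − (+0.000e+00/-1.153e-01) = 47.632389
converged: |Δa| < 1e-12 after 4 iterations
sag = a·(cosh(S/(2a)) − 1) = 47.632389·(cosh(0.551494) − 1) = 7.429069
T_max/T_min = cosh(S/(2a)) = 1.155967

a=47.632 sag=7.429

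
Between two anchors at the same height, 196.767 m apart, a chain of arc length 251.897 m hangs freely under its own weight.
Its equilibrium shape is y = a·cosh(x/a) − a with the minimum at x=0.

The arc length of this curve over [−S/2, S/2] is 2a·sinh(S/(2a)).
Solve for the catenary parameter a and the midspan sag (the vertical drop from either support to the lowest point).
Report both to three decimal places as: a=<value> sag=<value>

seed: a₀ = √(S³/(24(L−S))) = √(196.767³/(24·55.130)) = 75.880255
iter 1: u=1.296563  f(a)=+4.824e+00  f'(a)=-1.712e+00  a ← 75.880255 − (+4.824e+00/-1.712e+00) = 78.697072
iter 2: u=1.250155  f(a)=+2.816e-01  f'(a)=-1.518e+00  a ← 78.697072 − (+2.816e-01/-1.518e+00) = 78.882607
iter 3: u=1.247214  f(a)=+1.091e-03  f'(a)=-1.506e+00  a ← 78.882607 − (+1.091e-03/-1.506e+00) = 78.883331
iter 4: u=1.247203  f(a)=+1.654e-08  f'(a)=-1.506e+00  a ← 78.883331 − (+1.654e-08/-1.506e+00) = 78.883331
iter 5: u=1.247203  f(a)=-2.842e-14  f'(a)=-1.506e+00  a ← 78.883331 − (-2.842e-14/-1.506e+00) = 78.883331
converged: |Δa| < 1e-12 after 5 iterations
sag = a·(cosh(S/(2a)) − 1) = 78.883331·(cosh(1.247203) − 1) = 69.728931
T_max/T_min = cosh(S/(2a)) = 1.883950

a=78.883 sag=69.729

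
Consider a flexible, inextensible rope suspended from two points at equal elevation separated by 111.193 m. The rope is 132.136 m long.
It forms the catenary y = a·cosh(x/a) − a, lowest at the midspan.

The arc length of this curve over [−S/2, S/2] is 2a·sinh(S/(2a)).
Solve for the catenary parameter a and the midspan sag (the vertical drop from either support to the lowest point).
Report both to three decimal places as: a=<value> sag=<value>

seed: a₀ = √(S³/(24(L−S))) = √(111.193³/(24·20.943)) = 52.298725
iter 1: u=1.063057  f(a)=+1.216e+00  f'(a)=-8.951e-01  a ← 52.298725 − (+1.216e+00/-8.951e-01) = 53.656861
iter 2: u=1.036149  f(a)=+4.897e-02  f'(a)=-8.243e-01  a ← 53.656861 − (+4.897e-02/-8.243e-01) = 53.716261
iter 3: u=1.035003  f(a)=+8.682e-05  f'(a)=-8.214e-01  a ← 53.716261 − (+8.682e-05/-8.214e-01) = 53.716367
iter 4: u=1.035001  f(a)=+2.740e-10  f'(a)=-8.214e-01  a ← 53.716367 − (+2.740e-10/-8.214e-01) = 53.716367
iter 5: u=1.035001  f(a)=+0.000e+00  f'(a)=-8.214e-01  a ← 53.716367 − (+0.000e+00/-8.214e-01) = 53.716367
converged: |Δa| < 1e-12 after 5 iterations
sag = a·(cosh(S/(2a)) − 1) = 53.716367·(cosh(1.035001) − 1) = 31.433082
T_max/T_min = cosh(S/(2a)) = 1.585168

a=53.716 sag=31.433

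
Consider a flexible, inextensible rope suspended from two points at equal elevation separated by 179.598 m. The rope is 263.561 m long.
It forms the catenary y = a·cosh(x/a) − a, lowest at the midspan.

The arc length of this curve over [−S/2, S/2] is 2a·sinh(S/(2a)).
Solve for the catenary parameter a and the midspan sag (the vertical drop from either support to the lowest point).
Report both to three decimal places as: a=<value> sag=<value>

seed: a₀ = √(S³/(24(L−S))) = √(179.598³/(24·83.963)) = 53.617017
iter 1: u=1.674823  f(a)=+1.259e+01  f'(a)=-4.103e+00  a ← 53.617017 − (+1.259e+01/-4.103e+00) = 56.686287
iter 2: u=1.584140  f(a)=+1.162e+00  f'(a)=-3.378e+00  a ← 56.686287 − (+1.162e+00/-3.378e+00) = 57.030400
iter 3: u=1.574581  f(a)=+1.212e-02  f'(a)=-3.308e+00  a ← 57.030400 − (+1.212e-02/-3.308e+00) = 57.034066
iter 4: u=1.574480  f(a)=+1.350e-06  f'(a)=-3.307e+00  a ← 57.034066 − (+1.350e-06/-3.307e+00) = 57.034066
iter 5: u=1.574480  f(a)=+0.000e+00  f'(a)=-3.307e+00  a ← 57.034066 − (+0.000e+00/-3.307e+00) = 57.034066
converged: |Δa| < 1e-12 after 5 iterations
sag = a·(cosh(S/(2a)) − 1) = 57.034066·(cosh(1.574480) − 1) = 86.559057
T_max/T_min = cosh(S/(2a)) = 2.517673

a=57.034 sag=86.559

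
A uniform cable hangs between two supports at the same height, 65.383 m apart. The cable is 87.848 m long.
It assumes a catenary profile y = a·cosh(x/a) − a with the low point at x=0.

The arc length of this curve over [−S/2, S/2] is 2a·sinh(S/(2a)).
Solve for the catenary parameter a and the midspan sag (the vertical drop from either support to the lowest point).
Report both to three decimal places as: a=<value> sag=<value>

a=23.860 sag=26.126

seed: a₀ = √(S³/(24(L−S))) = √(65.383³/(24·22.465)) = 22.768710
iter 1: u=1.435808  f(a)=+2.433e+00  f'(a)=-2.411e+00  a ← 22.768710 − (+2.433e+00/-2.411e+00) = 23.777566
iter 2: u=1.374888  f(a)=+1.710e-01  f'(a)=-2.083e+00  a ← 23.777566 − (+1.710e-01/-2.083e+00) = 23.859667
iter 3: u=1.370157  f(a)=+9.867e-04  f'(a)=-2.059e+00  a ← 23.859667 − (+9.867e-04/-2.059e+00) = 23.860146
iter 4: u=1.370130  f(a)=+3.326e-08  f'(a)=-2.059e+00  a ← 23.860146 − (+3.326e-08/-2.059e+00) = 23.860146
iter 5: u=1.370130  f(a)=+2.842e-14  f'(a)=-2.059e+00  a ← 23.860146 − (+2.842e-14/-2.059e+00) = 23.860146
converged: |Δa| < 1e-12 after 5 iterations
sag = a·(cosh(S/(2a)) − 1) = 23.860146·(cosh(1.370130) − 1) = 26.126095
T_max/T_min = cosh(S/(2a)) = 2.094968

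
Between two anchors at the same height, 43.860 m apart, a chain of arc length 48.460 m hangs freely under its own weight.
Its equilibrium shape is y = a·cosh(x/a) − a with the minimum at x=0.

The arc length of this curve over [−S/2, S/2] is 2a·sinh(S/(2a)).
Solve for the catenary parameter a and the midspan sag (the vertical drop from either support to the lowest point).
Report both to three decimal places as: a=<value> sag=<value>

a=28.070 sag=9.011

seed: a₀ = √(S³/(24(L−S))) = √(43.860³/(24·4.600)) = 27.645115
iter 1: u=0.793269  f(a)=+1.469e-01  f'(a)=-3.542e-01  a ← 27.645115 − (+1.469e-01/-3.542e-01) = 28.059903
iter 2: u=0.781542  f(a)=+3.372e-03  f'(a)=-3.381e-01  a ← 28.059903 − (+3.372e-03/-3.381e-01) = 28.069876
iter 3: u=0.781265  f(a)=+1.869e-06  f'(a)=-3.377e-01  a ← 28.069876 − (+1.869e-06/-3.377e-01) = 28.069881
iter 4: u=0.781264  f(a)=+5.755e-13  f'(a)=-3.377e-01  a ← 28.069881 − (+5.755e-13/-3.377e-01) = 28.069881
converged: |Δa| < 1e-12 after 4 iterations
sag = a·(cosh(S/(2a)) − 1) = 28.069881·(cosh(0.781264) − 1) = 9.011261
T_max/T_min = cosh(S/(2a)) = 1.321030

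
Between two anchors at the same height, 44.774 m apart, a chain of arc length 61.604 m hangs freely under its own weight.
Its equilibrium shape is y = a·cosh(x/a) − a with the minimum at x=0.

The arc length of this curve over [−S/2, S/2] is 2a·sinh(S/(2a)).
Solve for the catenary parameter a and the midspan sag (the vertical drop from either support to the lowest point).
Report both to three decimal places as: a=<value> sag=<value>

a=15.684 sag=18.881

seed: a₀ = √(S³/(24(L−S))) = √(44.774³/(24·16.830)) = 14.907031
iter 1: u=1.501775  f(a)=+2.003e+00  f'(a)=-2.810e+00  a ← 14.907031 − (+2.003e+00/-2.810e+00) = 15.619847
iter 2: u=1.433241  f(a)=+1.526e-01  f'(a)=-2.397e+00  a ← 15.619847 − (+1.526e-01/-2.397e+00) = 15.683532
iter 3: u=1.427421  f(a)=+1.048e-03  f'(a)=-2.364e+00  a ← 15.683532 − (+1.048e-03/-2.364e+00) = 15.683975
iter 4: u=1.427381  f(a)=+5.013e-08  f'(a)=-2.364e+00  a ← 15.683975 − (+5.013e-08/-2.364e+00) = 15.683975
iter 5: u=1.427381  f(a)=+0.000e+00  f'(a)=-2.364e+00  a ← 15.683975 − (+0.000e+00/-2.364e+00) = 15.683975
converged: |Δa| < 1e-12 after 5 iterations
sag = a·(cosh(S/(2a)) − 1) = 15.683975·(cosh(1.427381) − 1) = 18.881185
T_max/T_min = cosh(S/(2a)) = 2.203852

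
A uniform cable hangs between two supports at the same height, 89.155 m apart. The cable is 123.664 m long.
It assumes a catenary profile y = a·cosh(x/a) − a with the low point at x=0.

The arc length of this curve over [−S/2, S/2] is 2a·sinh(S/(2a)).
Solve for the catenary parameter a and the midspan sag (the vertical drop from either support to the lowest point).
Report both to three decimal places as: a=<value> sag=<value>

a=30.818 sag=38.269

seed: a₀ = √(S³/(24(L−S))) = √(89.155³/(24·34.509)) = 29.251406
iter 1: u=1.523944  f(a)=+4.236e+00  f'(a)=-2.955e+00  a ← 29.251406 − (+4.236e+00/-2.955e+00) = 30.684982
iter 2: u=1.452746  f(a)=+3.313e-01  f'(a)=-2.509e+00  a ← 30.684982 − (+3.313e-01/-2.509e+00) = 30.817025
iter 3: u=1.446522  f(a)=+2.407e-03  f'(a)=-2.473e+00  a ← 30.817025 − (+2.407e-03/-2.473e+00) = 30.817999
iter 4: u=1.446476  f(a)=+1.291e-07  f'(a)=-2.473e+00  a ← 30.817999 − (+1.291e-07/-2.473e+00) = 30.817999
iter 5: u=1.446476  f(a)=-1.421e-14  f'(a)=-2.473e+00  a ← 30.817999 − (-1.421e-14/-2.473e+00) = 30.817999
converged: |Δa| < 1e-12 after 5 iterations
sag = a·(cosh(S/(2a)) − 1) = 30.817999·(cosh(1.446476) − 1) = 38.268507
T_max/T_min = cosh(S/(2a)) = 2.241758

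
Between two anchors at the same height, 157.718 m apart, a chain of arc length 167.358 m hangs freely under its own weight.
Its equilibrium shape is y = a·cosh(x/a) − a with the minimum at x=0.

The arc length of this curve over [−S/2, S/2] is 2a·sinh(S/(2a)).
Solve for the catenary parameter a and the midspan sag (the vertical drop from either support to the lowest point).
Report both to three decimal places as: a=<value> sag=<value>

seed: a₀ = √(S³/(24(L−S))) = √(157.718³/(24·9.640)) = 130.220019
iter 1: u=0.605583  f(a)=+1.783e-01  f'(a)=-1.536e-01  a ← 130.220019 − (+1.783e-01/-1.536e-01) = 131.381241
iter 2: u=0.600230  f(a)=+2.413e-03  f'(a)=-1.494e-01  a ← 131.381241 − (+2.413e-03/-1.494e-01) = 131.397391
iter 3: u=0.600157  f(a)=+4.555e-07  f'(a)=-1.494e-01  a ← 131.397391 − (+4.555e-07/-1.494e-01) = 131.397394
iter 4: u=0.600156  f(a)=+2.842e-14  f'(a)=-1.494e-01  a ← 131.397394 − (+2.842e-14/-1.494e-01) = 131.397394
converged: |Δa| < 1e-12 after 4 iterations
sag = a·(cosh(S/(2a)) − 1) = 131.397394·(cosh(0.600156) − 1) = 24.382740
T_max/T_min = cosh(S/(2a)) = 1.185565

a=131.397 sag=24.383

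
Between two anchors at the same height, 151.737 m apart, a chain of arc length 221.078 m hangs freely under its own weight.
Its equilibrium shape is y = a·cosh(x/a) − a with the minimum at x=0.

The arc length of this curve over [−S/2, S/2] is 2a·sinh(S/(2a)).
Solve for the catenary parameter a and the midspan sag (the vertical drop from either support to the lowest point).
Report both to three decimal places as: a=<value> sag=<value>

a=48.678 sag=72.105

seed: a₀ = √(S³/(24(L−S))) = √(151.737³/(24·69.341)) = 45.818047
iter 1: u=1.655865  f(a)=+1.015e+01  f'(a)=-3.942e+00  a ← 45.818047 − (+1.015e+01/-3.942e+00) = 48.393003
iter 2: u=1.567758  f(a)=+9.186e-01  f'(a)=-3.258e+00  a ← 48.393003 − (+9.186e-01/-3.258e+00) = 48.674929
iter 3: u=1.558677  f(a)=+9.175e-03  f'(a)=-3.194e+00  a ← 48.674929 − (+9.175e-03/-3.194e+00) = 48.677802
iter 4: u=1.558585  f(a)=+9.356e-07  f'(a)=-3.193e+00  a ← 48.677802 − (+9.356e-07/-3.193e+00) = 48.677802
iter 5: u=1.558585  f(a)=+5.684e-14  f'(a)=-3.193e+00  a ← 48.677802 − (+5.684e-14/-3.193e+00) = 48.677802
converged: |Δa| < 1e-12 after 5 iterations
sag = a·(cosh(S/(2a)) − 1) = 48.677802·(cosh(1.558585) − 1) = 72.104643
T_max/T_min = cosh(S/(2a)) = 2.481263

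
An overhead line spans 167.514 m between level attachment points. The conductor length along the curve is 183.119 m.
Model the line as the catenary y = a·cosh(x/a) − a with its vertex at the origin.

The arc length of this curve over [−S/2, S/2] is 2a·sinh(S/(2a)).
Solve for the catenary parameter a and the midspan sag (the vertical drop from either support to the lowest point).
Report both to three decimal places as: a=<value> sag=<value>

a=113.564 sag=32.312

seed: a₀ = √(S³/(24(L−S))) = √(167.514³/(24·15.605)) = 112.031243
iter 1: u=0.747622  f(a)=+4.420e-01  f'(a)=-2.945e-01  a ← 112.031243 − (+4.420e-01/-2.945e-01) = 113.532121
iter 2: u=0.737738  f(a)=+9.038e-03  f'(a)=-2.825e-01  a ← 113.532121 − (+9.038e-03/-2.825e-01) = 113.564111
iter 3: u=0.737531  f(a)=+3.955e-06  f'(a)=-2.823e-01  a ← 113.564111 − (+3.955e-06/-2.823e-01) = 113.564125
iter 4: u=0.737530  f(a)=+7.674e-13  f'(a)=-2.823e-01  a ← 113.564125 − (+7.674e-13/-2.823e-01) = 113.564125
converged: |Δa| < 1e-12 after 4 iterations
sag = a·(cosh(S/(2a)) − 1) = 113.564125·(cosh(0.737530) − 1) = 32.312372
T_max/T_min = cosh(S/(2a)) = 1.284530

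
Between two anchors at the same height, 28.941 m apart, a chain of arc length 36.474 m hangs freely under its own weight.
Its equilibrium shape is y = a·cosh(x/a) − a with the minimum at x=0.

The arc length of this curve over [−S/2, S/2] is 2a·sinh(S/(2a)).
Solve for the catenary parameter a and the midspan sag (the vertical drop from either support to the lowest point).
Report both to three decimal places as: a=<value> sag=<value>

a=12.007 sag=9.828

seed: a₀ = √(S³/(24(L−S))) = √(28.941³/(24·7.533)) = 11.579257
iter 1: u=1.249692  f(a)=+6.106e-01  f'(a)=-1.516e+00  a ← 11.579257 − (+6.106e-01/-1.516e+00) = 11.982017
iter 2: u=1.207685  f(a)=+3.330e-02  f'(a)=-1.355e+00  a ← 11.982017 − (+3.330e-02/-1.355e+00) = 12.006601
iter 3: u=1.205212  f(a)=+1.117e-04  f'(a)=-1.346e+00  a ← 12.006601 − (+1.117e-04/-1.346e+00) = 12.006684
iter 4: u=1.205204  f(a)=+1.267e-09  f'(a)=-1.346e+00  a ← 12.006684 − (+1.267e-09/-1.346e+00) = 12.006684
iter 5: u=1.205204  f(a)=+7.105e-15  f'(a)=-1.346e+00  a ← 12.006684 − (+7.105e-15/-1.346e+00) = 12.006684
converged: |Δa| < 1e-12 after 5 iterations
sag = a·(cosh(S/(2a)) − 1) = 12.006684·(cosh(1.205204) − 1) = 9.827890
T_max/T_min = cosh(S/(2a)) = 1.818535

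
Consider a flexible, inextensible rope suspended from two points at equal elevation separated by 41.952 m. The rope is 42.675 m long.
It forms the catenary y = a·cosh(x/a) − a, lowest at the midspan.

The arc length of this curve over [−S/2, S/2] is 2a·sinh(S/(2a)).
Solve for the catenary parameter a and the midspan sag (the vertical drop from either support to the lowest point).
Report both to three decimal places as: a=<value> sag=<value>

a=65.399 sag=3.393

seed: a₀ = √(S³/(24(L−S))) = √(41.952³/(24·0.723)) = 65.231030
iter 1: u=0.321565  f(a)=+3.747e-03  f'(a)=-2.240e-02  a ← 65.231030 − (+3.747e-03/-2.240e-02) = 65.398338
iter 2: u=0.320742  f(a)=+1.447e-05  f'(a)=-2.222e-02  a ← 65.398338 − (+1.447e-05/-2.222e-02) = 65.398989
iter 3: u=0.320739  f(a)=+2.174e-10  f'(a)=-2.222e-02  a ← 65.398989 − (+2.174e-10/-2.222e-02) = 65.398989
iter 4: u=0.320739  f(a)=+0.000e+00  f'(a)=-2.222e-02  a ← 65.398989 − (+0.000e+00/-2.222e-02) = 65.398989
converged: |Δa| < 1e-12 after 4 iterations
sag = a·(cosh(S/(2a)) − 1) = 65.398989·(cosh(0.320739) − 1) = 3.392847
T_max/T_min = cosh(S/(2a)) = 1.051879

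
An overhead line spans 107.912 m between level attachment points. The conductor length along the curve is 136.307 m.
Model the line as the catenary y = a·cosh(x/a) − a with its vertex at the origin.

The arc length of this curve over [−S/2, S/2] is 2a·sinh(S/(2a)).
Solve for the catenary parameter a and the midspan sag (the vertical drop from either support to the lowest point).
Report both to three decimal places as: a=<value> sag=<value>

a=44.543 sag=36.875

seed: a₀ = √(S³/(24(L−S))) = √(107.912³/(24·28.395)) = 42.941583
iter 1: u=1.256498  f(a)=+2.328e+00  f'(a)=-1.543e+00  a ← 42.941583 − (+2.328e+00/-1.543e+00) = 44.449681
iter 2: u=1.213867  f(a)=+1.282e-01  f'(a)=-1.378e+00  a ← 44.449681 − (+1.282e-01/-1.378e+00) = 44.542770
iter 3: u=1.211330  f(a)=+4.395e-04  f'(a)=-1.368e+00  a ← 44.542770 − (+4.395e-04/-1.368e+00) = 44.543091
iter 4: u=1.211321  f(a)=+5.201e-09  f'(a)=-1.368e+00  a ← 44.543091 − (+5.201e-09/-1.368e+00) = 44.543091
iter 5: u=1.211321  f(a)=+2.842e-14  f'(a)=-1.368e+00  a ← 44.543091 − (+2.842e-14/-1.368e+00) = 44.543091
converged: |Δa| < 1e-12 after 5 iterations
sag = a·(cosh(S/(2a)) − 1) = 44.543091·(cosh(1.211321) − 1) = 36.875497
T_max/T_min = cosh(S/(2a)) = 1.827861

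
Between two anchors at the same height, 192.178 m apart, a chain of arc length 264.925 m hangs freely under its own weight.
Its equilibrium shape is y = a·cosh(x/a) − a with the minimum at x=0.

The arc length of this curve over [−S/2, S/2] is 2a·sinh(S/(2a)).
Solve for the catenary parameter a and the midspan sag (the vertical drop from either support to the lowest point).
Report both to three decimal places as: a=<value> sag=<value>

a=67.104 sag=81.386

seed: a₀ = √(S³/(24(L−S))) = √(192.178³/(24·72.747)) = 63.759124
iter 1: u=1.507063  f(a)=+8.722e+00  f'(a)=-2.844e+00  a ← 63.759124 − (+8.722e+00/-2.844e+00) = 66.826005
iter 2: u=1.437898  f(a)=+6.688e-01  f'(a)=-2.423e+00  a ← 66.826005 − (+6.688e-01/-2.423e+00) = 67.102019
iter 3: u=1.431984  f(a)=+4.654e-03  f'(a)=-2.390e+00  a ← 67.102019 − (+4.654e-03/-2.390e+00) = 67.103967
iter 4: u=1.431942  f(a)=+2.289e-07  f'(a)=-2.389e+00  a ← 67.103967 − (+2.289e-07/-2.389e+00) = 67.103967
iter 5: u=1.431942  f(a)=-5.684e-14  f'(a)=-2.389e+00  a ← 67.103967 − (-5.684e-14/-2.389e+00) = 67.103967
converged: |Δa| < 1e-12 after 5 iterations
sag = a·(cosh(S/(2a)) − 1) = 67.103967·(cosh(1.431942) − 1) = 81.385953
T_max/T_min = cosh(S/(2a)) = 2.212834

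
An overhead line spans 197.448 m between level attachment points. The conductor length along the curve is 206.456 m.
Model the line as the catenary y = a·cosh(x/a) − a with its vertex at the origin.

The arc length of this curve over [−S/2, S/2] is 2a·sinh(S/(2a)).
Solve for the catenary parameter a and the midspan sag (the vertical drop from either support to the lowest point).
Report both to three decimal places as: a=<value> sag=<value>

seed: a₀ = √(S³/(24(L−S))) = √(197.448³/(24·9.008)) = 188.694525
iter 1: u=0.523195  f(a)=+1.241e-01  f'(a)=-9.812e-02  a ← 188.694525 − (+1.241e-01/-9.812e-02) = 189.959309
iter 2: u=0.519711  f(a)=+1.259e-03  f'(a)=-9.613e-02  a ← 189.959309 − (+1.259e-03/-9.613e-02) = 189.972402
iter 3: u=0.519675  f(a)=+1.325e-07  f'(a)=-9.611e-02  a ← 189.972402 − (+1.325e-07/-9.611e-02) = 189.972404
iter 4: u=0.519675  f(a)=+2.842e-14  f'(a)=-9.611e-02  a ← 189.972404 − (+2.842e-14/-9.611e-02) = 189.972404
converged: |Δa| < 1e-12 after 4 iterations
sag = a·(cosh(S/(2a)) − 1) = 189.972404·(cosh(0.519675) − 1) = 26.234752
T_max/T_min = cosh(S/(2a)) = 1.138098

a=189.972 sag=26.235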